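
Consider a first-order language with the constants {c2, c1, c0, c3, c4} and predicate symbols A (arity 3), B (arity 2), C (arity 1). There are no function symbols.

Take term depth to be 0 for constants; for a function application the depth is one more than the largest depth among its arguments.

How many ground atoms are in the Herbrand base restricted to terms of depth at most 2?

155

First count ground terms of depth ≤ 2.
With no function symbols every ground term is a constant, so there are exactly 5 ground terms at every depth bound.
N_0 = 5
N_1 = 5
N_2 = 5
Explicitly: c2, c1, c0, c3, c4.
So |H| = 5.
Ground atoms are formed by filling each argument slot of a predicate with a term from H, so an r-ary predicate gives |H|^r atoms:
  A: 5^3 = 125;  B: 5^2 = 25;  C: 5
Total ground atoms: 125 + 25 + 5 = 155.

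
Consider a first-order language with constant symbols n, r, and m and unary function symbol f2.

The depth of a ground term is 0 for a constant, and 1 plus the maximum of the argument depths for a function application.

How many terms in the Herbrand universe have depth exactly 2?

Let N_k = |{terms of depth ≤ k}|. Then N_0 = 3 and N_k = 3 + N_{k-1} for k ≥ 1 (one summand per function symbol, arity giving the exponent).
N_0 = 3
N_1 = 3 + 3 = 6
N_2 = 3 + 6 = 9
Terms of depth exactly 2: N_2 − N_1 = 9 − 6 = 3.

3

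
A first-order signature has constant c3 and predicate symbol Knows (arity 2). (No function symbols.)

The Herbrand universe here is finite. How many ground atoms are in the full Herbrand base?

With no function symbols, the Herbrand universe is just the 1 constant.
Ground atoms per predicate: Knows: 1^2 = 1.
Herbrand base size = 1 = 1.

1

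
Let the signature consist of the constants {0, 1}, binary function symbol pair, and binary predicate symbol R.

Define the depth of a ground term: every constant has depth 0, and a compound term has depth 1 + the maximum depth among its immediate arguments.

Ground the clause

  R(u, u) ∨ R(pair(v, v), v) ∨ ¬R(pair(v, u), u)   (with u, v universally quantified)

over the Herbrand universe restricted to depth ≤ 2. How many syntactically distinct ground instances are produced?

1444

Ground terms of depth ≤ 2:
  Write N_k for the number of ground terms of depth ≤ k. A term of depth ≤ k is either a constant or a function symbol applied to arguments of depth ≤ k−1, so N_k = 2 + N_{k-1}^2.
  N_0 = 2
  N_1 = 2 + 2^2 = 6
  N_2 = 2 + 6^2 = 38
So there are 38 ground terms available for substitution.
Each of u, v ranges independently over the available ground terms, and distinct assignments produce distinct instances.
Number of ground instances = 38^2 = 1444.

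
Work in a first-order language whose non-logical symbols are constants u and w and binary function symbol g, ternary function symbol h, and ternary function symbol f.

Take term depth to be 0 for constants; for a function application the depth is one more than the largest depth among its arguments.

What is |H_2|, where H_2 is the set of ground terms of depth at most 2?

If N_k denotes the number of depth-≤k ground terms, the 2 constants give N_0 = 2, and each function symbol of arity r contributes N_{k-1}^r new terms at level k: N_k = 2 + N_{k-1}^2 + N_{k-1}^3 + N_{k-1}^3.
N_0 = 2
N_1 = 2 + 2^2 + 2^3 + 2^3 = 22
N_2 = 2 + 22^2 + 22^3 + 22^3 = 21782

21782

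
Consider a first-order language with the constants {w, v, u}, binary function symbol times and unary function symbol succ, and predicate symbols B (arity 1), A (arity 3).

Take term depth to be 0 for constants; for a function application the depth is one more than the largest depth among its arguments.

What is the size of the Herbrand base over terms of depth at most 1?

3390

First count ground terms of depth ≤ 1.
Let N_k count ground terms of depth at most k. Each non-constant term of depth ≤ k is some function symbol applied to depth-≤(k−1) arguments, giving N_k = 3 + N_{k-1}^2 + N_{k-1}.
N_0 = 3
N_1 = 3 + 3^2 + 3 = 15
So |H| = 15.
Each predicate of arity r yields |H|^r ground atoms (one per choice of an r-tuple from H):
  B: 15;  A: 15^3 = 3375
Total ground atoms: 15 + 3375 = 3390.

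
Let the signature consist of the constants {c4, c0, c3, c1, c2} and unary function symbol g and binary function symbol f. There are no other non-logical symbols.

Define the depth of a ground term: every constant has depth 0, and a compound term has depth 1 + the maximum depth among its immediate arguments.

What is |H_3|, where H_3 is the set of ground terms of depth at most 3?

1601495

Count level by level. With function symbols g/1, f/2, the terms of depth ≤ k are the 5 constants together with each function applied to depth-≤(k−1) tuples, so N_k = 5 + N_{k-1} + N_{k-1}^2.
N_0 = 5
N_1 = 5 + 5 + 5^2 = 35
N_2 = 5 + 35 + 35^2 = 1265
N_3 = 5 + 1265 + 1265^2 = 1601495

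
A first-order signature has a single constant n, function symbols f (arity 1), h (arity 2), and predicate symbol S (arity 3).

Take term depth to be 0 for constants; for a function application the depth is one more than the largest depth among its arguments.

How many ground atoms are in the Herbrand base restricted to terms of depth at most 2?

2197

First count ground terms of depth ≤ 2.
Let N_k = |{terms of depth ≤ k}|. Then N_0 = 1 and N_k = 1 + N_{k-1} + N_{k-1}^2 for k ≥ 1 (one summand per function symbol, arity giving the exponent).
N_0 = 1
N_1 = 1 + 1 + 1^2 = 3
N_2 = 1 + 3 + 3^2 = 13
So |H| = 13.
A ground atom is a predicate applied to a tuple of terms from H, so the count is the sum over predicates of |H|^arity:
  S: 13^3 = 2197
Total ground atoms: 2197.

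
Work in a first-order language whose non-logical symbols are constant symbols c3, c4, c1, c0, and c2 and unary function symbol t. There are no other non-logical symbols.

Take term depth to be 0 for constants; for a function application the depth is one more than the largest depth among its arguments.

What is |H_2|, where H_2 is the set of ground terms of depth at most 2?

Let N_k = |{terms of depth ≤ k}|. Then N_0 = 5 and N_k = 5 + N_{k-1} for k ≥ 1 (one summand per function symbol, arity giving the exponent).
N_0 = 5
N_1 = 5 + 5 = 10
N_2 = 5 + 10 = 15

15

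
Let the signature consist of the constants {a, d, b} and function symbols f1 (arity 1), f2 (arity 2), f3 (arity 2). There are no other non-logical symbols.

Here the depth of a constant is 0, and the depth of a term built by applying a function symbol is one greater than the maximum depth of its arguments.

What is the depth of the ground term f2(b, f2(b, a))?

depth(f2(b, a)) = 1 + max(0, 0) = 1
depth(f2(b, f2(b, a))) = 1 + max(0, 1) = 2

2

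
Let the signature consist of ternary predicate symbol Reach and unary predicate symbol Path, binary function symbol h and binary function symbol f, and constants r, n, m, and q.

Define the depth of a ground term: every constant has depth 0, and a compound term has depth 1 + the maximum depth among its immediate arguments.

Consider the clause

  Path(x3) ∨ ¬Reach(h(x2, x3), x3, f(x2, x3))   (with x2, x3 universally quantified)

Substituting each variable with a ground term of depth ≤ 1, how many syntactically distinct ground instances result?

1296

Ground terms of depth ≤ 1:
  Let N_k count ground terms of depth at most k. Each non-constant term of depth ≤ k is some function symbol applied to depth-≤(k−1) arguments, giving N_k = 4 + N_{k-1}^2 + N_{k-1}^2.
  N_0 = 4
  N_1 = 4 + 4^2 + 4^2 = 36
So there are 36 ground terms available for substitution.
There are 2 variables to instantiate (x2, x3), each occurring in at least one literal, so different choices give different ground instances.
Number of ground instances = 36^2 = 1296.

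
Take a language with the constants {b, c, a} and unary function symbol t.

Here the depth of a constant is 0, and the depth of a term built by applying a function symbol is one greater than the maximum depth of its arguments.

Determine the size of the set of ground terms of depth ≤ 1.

Count level by level. With function symbols t/1, the terms of depth ≤ k are the 3 constants together with each function applied to depth-≤(k−1) tuples, so N_k = 3 + N_{k-1}.
N_0 = 3
N_1 = 3 + 3 = 6

6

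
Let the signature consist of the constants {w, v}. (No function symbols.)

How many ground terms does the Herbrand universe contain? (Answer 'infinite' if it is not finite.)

There are no function symbols, so every ground term is one of the 2 constants.
The Herbrand universe is {w, v}, which is finite with 2 elements.

2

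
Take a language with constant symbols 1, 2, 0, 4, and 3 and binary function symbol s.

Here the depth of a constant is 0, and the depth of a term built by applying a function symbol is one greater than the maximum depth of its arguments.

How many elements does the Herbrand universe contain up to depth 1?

If N_k denotes the number of depth-≤k ground terms, the 5 constants give N_0 = 5, and each function symbol of arity r contributes N_{k-1}^r new terms at level k: N_k = 5 + N_{k-1}^2.
N_0 = 5
N_1 = 5 + 5^2 = 30

30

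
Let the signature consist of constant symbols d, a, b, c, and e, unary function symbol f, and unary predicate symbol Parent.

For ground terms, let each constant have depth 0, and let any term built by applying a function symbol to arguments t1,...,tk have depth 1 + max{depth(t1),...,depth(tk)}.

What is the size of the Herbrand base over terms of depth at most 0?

5

First count ground terms of depth ≤ 0.
If N_k denotes the number of depth-≤k ground terms, the 5 constants give N_0 = 5, and each function symbol of arity r contributes N_{k-1}^r new terms at level k: N_k = 5 + N_{k-1}.
N_0 = 5
Explicitly: d, a, b, c, e.
So |H| = 5.
Each predicate of arity r yields |H|^r ground atoms (one per choice of an r-tuple from H):
  Parent: 5
Total ground atoms: 5.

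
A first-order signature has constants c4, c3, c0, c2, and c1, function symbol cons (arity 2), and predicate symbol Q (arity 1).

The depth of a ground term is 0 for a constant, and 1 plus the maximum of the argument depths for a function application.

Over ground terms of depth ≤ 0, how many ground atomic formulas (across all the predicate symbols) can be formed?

5

First count ground terms of depth ≤ 0.
Let N_k count ground terms of depth at most k. Each non-constant term of depth ≤ k is some function symbol applied to depth-≤(k−1) arguments, giving N_k = 5 + N_{k-1}^2.
N_0 = 5
Explicitly: c4, c3, c0, c2, c1.
So |H| = 5.
Each predicate of arity r yields |H|^r ground atoms (one per choice of an r-tuple from H):
  Q: 5
Total ground atoms: 5.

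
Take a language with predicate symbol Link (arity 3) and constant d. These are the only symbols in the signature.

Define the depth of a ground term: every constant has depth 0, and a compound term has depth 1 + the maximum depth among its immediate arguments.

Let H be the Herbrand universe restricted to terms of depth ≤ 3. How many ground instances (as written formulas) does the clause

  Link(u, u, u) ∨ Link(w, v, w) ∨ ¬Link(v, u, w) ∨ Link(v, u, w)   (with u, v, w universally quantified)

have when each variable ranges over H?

Ground terms of depth ≤ 3:
  With no function symbols every ground term is a constant, so there is exactly 1 ground term at every depth bound.
  N_0 = 1
  N_1 = 1
  N_2 = 1
  N_3 = 1
So there is exactly 1 ground term available for substitution.
Each of u, v, w ranges independently over the available ground terms, and distinct assignments produce distinct instances.
Number of ground instances = 1^3 = 1.

1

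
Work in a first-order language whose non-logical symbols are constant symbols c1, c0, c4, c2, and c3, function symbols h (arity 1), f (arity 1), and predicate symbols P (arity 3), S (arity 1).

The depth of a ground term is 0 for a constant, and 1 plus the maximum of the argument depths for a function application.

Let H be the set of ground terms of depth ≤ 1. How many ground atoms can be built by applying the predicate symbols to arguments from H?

First count ground terms of depth ≤ 1.
Write N_k for the number of ground terms of depth ≤ k. A term of depth ≤ k is either a constant or a function symbol applied to arguments of depth ≤ k−1, so N_k = 5 + N_{k-1} + N_{k-1}.
N_0 = 5
N_1 = 5 + 5 + 5 = 15
So |H| = 15.
A ground atom is a predicate applied to a tuple of terms from H, so the count is the sum over predicates of |H|^arity:
  P: 15^3 = 3375;  S: 15
Total ground atoms: 3375 + 15 = 3390.

3390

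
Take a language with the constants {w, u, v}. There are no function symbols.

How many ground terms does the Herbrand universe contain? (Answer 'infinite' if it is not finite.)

3

There are no function symbols, so every ground term is one of the 3 constants.
The Herbrand universe is {w, u, v}, which is finite with 3 elements.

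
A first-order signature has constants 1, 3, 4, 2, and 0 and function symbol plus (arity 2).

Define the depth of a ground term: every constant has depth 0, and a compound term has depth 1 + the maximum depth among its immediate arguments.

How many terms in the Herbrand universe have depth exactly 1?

If N_k denotes the number of depth-≤k ground terms, the 5 constants give N_0 = 5, and each function symbol of arity r contributes N_{k-1}^r new terms at level k: N_k = 5 + N_{k-1}^2.
N_0 = 5
N_1 = 5 + 5^2 = 30
Terms of depth exactly 1: N_1 − N_0 = 30 − 5 = 25.

25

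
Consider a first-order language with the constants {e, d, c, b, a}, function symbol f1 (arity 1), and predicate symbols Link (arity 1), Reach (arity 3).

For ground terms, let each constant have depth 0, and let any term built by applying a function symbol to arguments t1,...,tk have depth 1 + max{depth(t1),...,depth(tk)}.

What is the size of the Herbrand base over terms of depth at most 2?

3390

First count ground terms of depth ≤ 2.
Let N_k = |{terms of depth ≤ k}|. Then N_0 = 5 and N_k = 5 + N_{k-1} for k ≥ 1 (one summand per function symbol, arity giving the exponent).
N_0 = 5
N_1 = 5 + 5 = 10
N_2 = 5 + 10 = 15
So |H| = 15.
Ground atoms are formed by filling each argument slot of a predicate with a term from H, so an r-ary predicate gives |H|^r atoms:
  Link: 15;  Reach: 15^3 = 3375
Total ground atoms: 15 + 3375 = 3390.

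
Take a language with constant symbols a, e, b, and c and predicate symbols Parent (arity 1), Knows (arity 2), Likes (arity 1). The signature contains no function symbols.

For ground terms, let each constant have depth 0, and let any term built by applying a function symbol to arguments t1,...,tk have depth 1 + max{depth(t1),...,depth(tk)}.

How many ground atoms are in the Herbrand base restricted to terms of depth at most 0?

24

First count ground terms of depth ≤ 0.
With no function symbols every ground term is a constant, so there are exactly 4 ground terms at every depth bound.
N_0 = 4
Explicitly: a, e, b, c.
So |H| = 4.
Each predicate of arity r yields |H|^r ground atoms (one per choice of an r-tuple from H):
  Parent: 4;  Knows: 4^2 = 16;  Likes: 4
Total ground atoms: 4 + 16 + 4 = 24.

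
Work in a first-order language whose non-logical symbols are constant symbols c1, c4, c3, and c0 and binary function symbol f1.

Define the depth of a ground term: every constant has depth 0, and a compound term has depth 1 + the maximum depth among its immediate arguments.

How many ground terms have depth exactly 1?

Count level by level. With function symbols f1/2, the terms of depth ≤ k are the 4 constants together with each function applied to depth-≤(k−1) tuples, so N_k = 4 + N_{k-1}^2.
N_0 = 4
N_1 = 4 + 4^2 = 20
Terms of depth exactly 1: N_1 − N_0 = 20 − 4 = 16.

16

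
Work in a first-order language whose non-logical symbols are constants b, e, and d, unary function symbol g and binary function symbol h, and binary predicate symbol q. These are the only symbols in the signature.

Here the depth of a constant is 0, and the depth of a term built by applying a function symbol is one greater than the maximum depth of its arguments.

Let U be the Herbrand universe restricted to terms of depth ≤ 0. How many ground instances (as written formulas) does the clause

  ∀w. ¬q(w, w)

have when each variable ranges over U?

Ground terms of depth ≤ 0:
  Let N_k = |{terms of depth ≤ k}|. Then N_0 = 3 and N_k = 3 + N_{k-1} + N_{k-1}^2 for k ≥ 1 (one summand per function symbol, arity giving the exponent).
  N_0 = 3
  Explicitly: b, e, d.
So there are 3 ground terms available for substitution.
The clause has 1 distinct variable (w), which appears in the body. In the free term algebra distinct substitutions yield syntactically distinct ground instances.
Number of ground instances = 3.

3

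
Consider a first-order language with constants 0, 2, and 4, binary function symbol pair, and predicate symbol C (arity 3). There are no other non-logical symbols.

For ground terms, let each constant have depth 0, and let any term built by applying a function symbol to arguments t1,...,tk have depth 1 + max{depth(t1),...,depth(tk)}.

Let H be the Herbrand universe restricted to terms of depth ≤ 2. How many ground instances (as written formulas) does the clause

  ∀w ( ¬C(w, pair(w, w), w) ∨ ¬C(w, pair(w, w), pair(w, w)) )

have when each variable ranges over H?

Ground terms of depth ≤ 2:
  Let N_k = |{terms of depth ≤ k}|. Then N_0 = 3 and N_k = 3 + N_{k-1}^2 for k ≥ 1 (one summand per function symbol, arity giving the exponent).
  N_0 = 3
  N_1 = 3 + 3^2 = 12
  N_2 = 3 + 12^2 = 147
So there are 147 ground terms available for substitution.
There is 1 variable to instantiate (w),  occurring in at least one literal, so different choices give different ground instances.
Number of ground instances = 147.

147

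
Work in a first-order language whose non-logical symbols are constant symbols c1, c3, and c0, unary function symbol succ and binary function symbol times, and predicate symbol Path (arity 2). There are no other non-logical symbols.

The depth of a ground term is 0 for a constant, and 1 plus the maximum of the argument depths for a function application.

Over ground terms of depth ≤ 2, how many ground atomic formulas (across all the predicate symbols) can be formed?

First count ground terms of depth ≤ 2.
Let N_k count ground terms of depth at most k. Each non-constant term of depth ≤ k is some function symbol applied to depth-≤(k−1) arguments, giving N_k = 3 + N_{k-1} + N_{k-1}^2.
N_0 = 3
N_1 = 3 + 3 + 3^2 = 15
N_2 = 3 + 15 + 15^2 = 243
So |H| = 243.
Each predicate of arity r yields |H|^r ground atoms (one per choice of an r-tuple from H):
  Path: 243^2 = 59049
Total ground atoms: 59049.

59049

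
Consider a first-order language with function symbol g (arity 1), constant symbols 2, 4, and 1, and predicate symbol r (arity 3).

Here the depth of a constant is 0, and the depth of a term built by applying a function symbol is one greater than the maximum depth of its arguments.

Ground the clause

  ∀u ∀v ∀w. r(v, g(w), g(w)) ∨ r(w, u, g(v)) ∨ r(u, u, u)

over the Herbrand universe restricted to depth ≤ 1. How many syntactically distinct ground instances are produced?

Ground terms of depth ≤ 1:
  Write N_k for the number of ground terms of depth ≤ k. A term of depth ≤ k is either a constant or a function symbol applied to arguments of depth ≤ k−1, so N_k = 3 + N_{k-1}.
  N_0 = 3
  N_1 = 3 + 3 = 6
So there are 6 ground terms available for substitution.
Each of u, v, w ranges independently over the available ground terms, and distinct assignments produce distinct instances.
Number of ground instances = 6^3 = 216.

216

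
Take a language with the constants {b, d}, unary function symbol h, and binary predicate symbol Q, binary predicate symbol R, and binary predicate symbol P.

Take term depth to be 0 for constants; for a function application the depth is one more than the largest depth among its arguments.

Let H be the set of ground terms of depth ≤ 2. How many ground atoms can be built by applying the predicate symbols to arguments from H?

108

First count ground terms of depth ≤ 2.
Write N_k for the number of ground terms of depth ≤ k. A term of depth ≤ k is either a constant or a function symbol applied to arguments of depth ≤ k−1, so N_k = 2 + N_{k-1}.
N_0 = 2
N_1 = 2 + 2 = 4
N_2 = 2 + 4 = 6
So |H| = 6.
Ground atoms are formed by filling each argument slot of a predicate with a term from H, so an r-ary predicate gives |H|^r atoms:
  Q: 6^2 = 36;  R: 6^2 = 36;  P: 6^2 = 36
Total ground atoms: 36 + 36 + 36 = 108.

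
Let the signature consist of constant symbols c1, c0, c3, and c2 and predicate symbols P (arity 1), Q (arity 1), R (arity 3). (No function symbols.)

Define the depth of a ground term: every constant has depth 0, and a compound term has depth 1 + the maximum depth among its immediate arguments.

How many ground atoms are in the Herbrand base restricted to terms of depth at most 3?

72

First count ground terms of depth ≤ 3.
With no function symbols every ground term is a constant, so there are exactly 4 ground terms at every depth bound.
N_0 = 4
N_1 = 4
N_2 = 4
N_3 = 4
So |H| = 4.
Each predicate of arity r yields |H|^r ground atoms (one per choice of an r-tuple from H):
  P: 4;  Q: 4;  R: 4^3 = 64
Total ground atoms: 4 + 4 + 64 = 72.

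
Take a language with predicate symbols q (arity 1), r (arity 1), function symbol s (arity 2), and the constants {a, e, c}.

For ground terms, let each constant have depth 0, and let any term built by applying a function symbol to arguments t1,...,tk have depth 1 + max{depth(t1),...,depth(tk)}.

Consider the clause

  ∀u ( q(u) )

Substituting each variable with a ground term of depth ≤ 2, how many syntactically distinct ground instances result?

Ground terms of depth ≤ 2:
  Let N_k = |{terms of depth ≤ k}|. Then N_0 = 3 and N_k = 3 + N_{k-1}^2 for k ≥ 1 (one summand per function symbol, arity giving the exponent).
  N_0 = 3
  N_1 = 3 + 3^2 = 12
  N_2 = 3 + 12^2 = 147
So there are 147 ground terms available for substitution.
The body mentions the single quantified variable u; since ground terms form a free algebra, no two substitutions collapse to the same formula.
Number of ground instances = 147.

147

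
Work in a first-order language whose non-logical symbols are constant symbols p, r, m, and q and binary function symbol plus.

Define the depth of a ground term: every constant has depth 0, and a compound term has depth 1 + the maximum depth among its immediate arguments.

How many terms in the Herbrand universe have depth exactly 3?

Let N_k count ground terms of depth at most k. Each non-constant term of depth ≤ k is some function symbol applied to depth-≤(k−1) arguments, giving N_k = 4 + N_{k-1}^2.
N_0 = 4
N_1 = 4 + 4^2 = 20
N_2 = 4 + 20^2 = 404
N_3 = 4 + 404^2 = 163220
Terms of depth exactly 3: N_3 − N_2 = 163220 − 404 = 162816.

162816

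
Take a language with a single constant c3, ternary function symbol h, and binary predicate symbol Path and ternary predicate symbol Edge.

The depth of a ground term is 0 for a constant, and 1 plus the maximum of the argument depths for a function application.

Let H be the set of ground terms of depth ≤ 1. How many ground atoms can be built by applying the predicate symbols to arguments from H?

12

First count ground terms of depth ≤ 1.
Write N_k for the number of ground terms of depth ≤ k. A term of depth ≤ k is either a constant or a function symbol applied to arguments of depth ≤ k−1, so N_k = 1 + N_{k-1}^3.
N_0 = 1
N_1 = 1 + 1^3 = 2
So |H| = 2.
For each predicate symbol, the number of ground atoms is |H| raised to its arity; summing:
  Path: 2^2 = 4;  Edge: 2^3 = 8
Total ground atoms: 4 + 8 = 12.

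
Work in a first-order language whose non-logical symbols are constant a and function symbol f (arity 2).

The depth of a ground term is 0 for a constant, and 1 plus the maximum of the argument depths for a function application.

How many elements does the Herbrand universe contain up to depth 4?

Count level by level. With function symbols f/2, the terms of depth ≤ k are the 1 constant together with each function applied to depth-≤(k−1) tuples, so N_k = 1 + N_{k-1}^2.
N_0 = 1
N_1 = 1 + 1^2 = 2
N_2 = 1 + 2^2 = 5
N_3 = 1 + 5^2 = 26
N_4 = 1 + 26^2 = 677

677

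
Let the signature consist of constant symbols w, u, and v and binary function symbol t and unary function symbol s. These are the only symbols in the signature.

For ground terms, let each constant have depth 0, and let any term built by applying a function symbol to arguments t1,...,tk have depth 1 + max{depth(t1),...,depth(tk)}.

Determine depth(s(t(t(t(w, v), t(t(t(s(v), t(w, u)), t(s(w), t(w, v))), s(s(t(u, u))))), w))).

7

depth(t(w, v)) = 1 + max(0, 0) = 1
depth(s(v)) = 1 + depth(v) = 1 + 0 = 1
depth(t(w, u)) = 1 + max(0, 0) = 1
depth(t(s(v), t(w, u))) = 1 + max(1, 1) = 2
depth(s(w)) = 1 + depth(w) = 1 + 0 = 1
depth(t(s(w), t(w, v))) = 1 + max(1, 1) = 2
depth(t(t(s(v), t(w, u)), t(s(w), t(w, v)))) = 1 + max(2, 2) = 3
depth(t(u, u)) = 1 + max(0, 0) = 1
depth(s(t(u, u))) = 1 + depth(t(u, u)) = 1 + 1 = 2
depth(s(s(t(u, u)))) = 1 + depth(s(t(u, u))) = 1 + 2 = 3
depth(t(t(t(s(v), t(w, u)), t(s(w), t(w, v))), s(s(t(u, u))))) = 1 + max(3, 3) = 4
depth(t(t(w, v), t(t(t(s(v), t(w, u)), t(s(w), t(w, v))), s(s(t(u, u)))))) = 1 + max(1, 4) = 5
depth(t(t(t(w, v), t(t(t(s(v), t(w, u)), t(s(w), t(w, v))), s(s(t(u, u))))), w)) = 1 + max(5, 0) = 6
depth(s(t(t(t(w, v), t(t(t(s(v), t(w, u)), t(s(w), t(w, v))), s(s(t(u, u))))), w))) = 1 + depth(t(t(t(w, v), t(t(t(s(v), t(w, u)), t(s(w), t(w, v))), s(s(t(u, u))))), w)) = 1 + 6 = 7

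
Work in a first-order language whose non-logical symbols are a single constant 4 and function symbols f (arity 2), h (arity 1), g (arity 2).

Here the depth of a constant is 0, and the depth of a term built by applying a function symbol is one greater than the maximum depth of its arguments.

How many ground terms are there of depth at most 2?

37

Count level by level. With function symbols f/2, h/1, g/2, the terms of depth ≤ k are the 1 constant together with each function applied to depth-≤(k−1) tuples, so N_k = 1 + N_{k-1}^2 + N_{k-1} + N_{k-1}^2.
N_0 = 1
N_1 = 1 + 1^2 + 1 + 1^2 = 4
N_2 = 1 + 4^2 + 4 + 4^2 = 37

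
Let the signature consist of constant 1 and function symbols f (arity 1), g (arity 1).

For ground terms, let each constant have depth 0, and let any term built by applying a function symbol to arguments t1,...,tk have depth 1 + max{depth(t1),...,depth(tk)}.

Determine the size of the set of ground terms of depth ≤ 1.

Let N_k = |{terms of depth ≤ k}|. Then N_0 = 1 and N_k = 1 + N_{k-1} + N_{k-1} for k ≥ 1 (one summand per function symbol, arity giving the exponent).
N_0 = 1
N_1 = 1 + 1 + 1 = 3

3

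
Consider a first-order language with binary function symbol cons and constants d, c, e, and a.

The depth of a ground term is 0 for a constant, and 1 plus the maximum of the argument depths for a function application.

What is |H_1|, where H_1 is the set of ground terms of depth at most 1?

Let N_k = |{terms of depth ≤ k}|. Then N_0 = 4 and N_k = 4 + N_{k-1}^2 for k ≥ 1 (one summand per function symbol, arity giving the exponent).
N_0 = 4
N_1 = 4 + 4^2 = 20

20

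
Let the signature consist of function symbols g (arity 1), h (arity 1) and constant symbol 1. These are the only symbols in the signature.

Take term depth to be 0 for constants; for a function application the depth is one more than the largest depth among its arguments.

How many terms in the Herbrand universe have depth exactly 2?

Write N_k for the number of ground terms of depth ≤ k. A term of depth ≤ k is either a constant or a function symbol applied to arguments of depth ≤ k−1, so N_k = 1 + N_{k-1} + N_{k-1}.
N_0 = 1
N_1 = 1 + 1 + 1 = 3
N_2 = 1 + 3 + 3 = 7
Terms of depth exactly 2: N_2 − N_1 = 7 − 3 = 4.

4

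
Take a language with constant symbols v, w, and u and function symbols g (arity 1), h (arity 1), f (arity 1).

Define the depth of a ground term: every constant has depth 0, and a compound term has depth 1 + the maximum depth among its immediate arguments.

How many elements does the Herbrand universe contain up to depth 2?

39

Write N_k for the number of ground terms of depth ≤ k. A term of depth ≤ k is either a constant or a function symbol applied to arguments of depth ≤ k−1, so N_k = 3 + N_{k-1} + N_{k-1} + N_{k-1}.
N_0 = 3
N_1 = 3 + 3 + 3 + 3 = 12
N_2 = 3 + 12 + 12 + 12 = 39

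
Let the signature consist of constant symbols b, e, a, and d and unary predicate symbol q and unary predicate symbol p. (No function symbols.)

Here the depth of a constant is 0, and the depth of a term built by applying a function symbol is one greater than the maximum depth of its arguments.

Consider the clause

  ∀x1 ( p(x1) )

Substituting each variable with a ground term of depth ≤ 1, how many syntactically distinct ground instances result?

4

Ground terms of depth ≤ 1:
  With no function symbols every ground term is a constant, so there are exactly 4 ground terms at every depth bound.
  N_0 = 4
  N_1 = 4
  Explicitly: b, e, a, d.
So there are 4 ground terms available for substitution.
The variable x1 ranges independently over the available ground terms, and distinct assignments produce distinct instances.
Number of ground instances = 4.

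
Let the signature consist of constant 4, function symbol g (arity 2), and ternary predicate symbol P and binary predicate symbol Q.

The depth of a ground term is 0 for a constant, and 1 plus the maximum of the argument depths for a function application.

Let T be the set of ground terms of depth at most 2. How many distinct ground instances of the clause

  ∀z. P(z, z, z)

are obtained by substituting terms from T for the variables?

5

Ground terms of depth ≤ 2:
  Let N_k count ground terms of depth at most k. Each non-constant term of depth ≤ k is some function symbol applied to depth-≤(k−1) arguments, giving N_k = 1 + N_{k-1}^2.
  N_0 = 1
  N_1 = 1 + 1^2 = 2
  N_2 = 1 + 2^2 = 5
So there are 5 ground terms available for substitution.
There is 1 variable to instantiate (z),  occurring in at least one literal, so different choices give different ground instances.
Number of ground instances = 5.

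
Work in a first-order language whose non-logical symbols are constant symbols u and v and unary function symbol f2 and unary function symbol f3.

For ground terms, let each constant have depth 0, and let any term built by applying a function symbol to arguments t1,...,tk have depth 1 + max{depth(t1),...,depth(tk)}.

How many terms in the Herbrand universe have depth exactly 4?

32

Let N_k = |{terms of depth ≤ k}|. Then N_0 = 2 and N_k = 2 + N_{k-1} + N_{k-1} for k ≥ 1 (one summand per function symbol, arity giving the exponent).
N_0 = 2
N_1 = 2 + 2 + 2 = 6
N_2 = 2 + 6 + 6 = 14
N_3 = 2 + 14 + 14 = 30
N_4 = 2 + 30 + 30 = 62
Terms of depth exactly 4: N_4 − N_3 = 62 − 30 = 32.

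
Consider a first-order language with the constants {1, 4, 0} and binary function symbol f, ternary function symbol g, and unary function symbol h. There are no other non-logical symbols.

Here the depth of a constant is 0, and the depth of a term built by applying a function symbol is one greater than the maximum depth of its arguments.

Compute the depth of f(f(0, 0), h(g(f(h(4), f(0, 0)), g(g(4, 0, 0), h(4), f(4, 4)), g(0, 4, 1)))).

depth(f(0, 0)) = 1 + max(0, 0) = 1
depth(h(4)) = 1 + depth(4) = 1 + 0 = 1
depth(f(h(4), f(0, 0))) = 1 + max(1, 1) = 2
depth(g(4, 0, 0)) = 1 + max(0, 0, 0) = 1
depth(f(4, 4)) = 1 + max(0, 0) = 1
depth(g(g(4, 0, 0), h(4), f(4, 4))) = 1 + max(1, 1, 1) = 2
depth(g(0, 4, 1)) = 1 + max(0, 0, 0) = 1
depth(g(f(h(4), f(0, 0)), g(g(4, 0, 0), h(4), f(4, 4)), g(0, 4, 1))) = 1 + max(2, 2, 1) = 3
depth(h(g(f(h(4), f(0, 0)), g(g(4, 0, 0), h(4), f(4, 4)), g(0, 4, 1)))) = 1 + depth(g(f(h(4), f(0, 0)), g(g(4, 0, 0), h(4), f(4, 4)), g(0, 4, 1))) = 1 + 3 = 4
depth(f(f(0, 0), h(g(f(h(4), f(0, 0)), g(g(4, 0, 0), h(4), f(4, 4)), g(0, 4, 1))))) = 1 + max(1, 4) = 5

5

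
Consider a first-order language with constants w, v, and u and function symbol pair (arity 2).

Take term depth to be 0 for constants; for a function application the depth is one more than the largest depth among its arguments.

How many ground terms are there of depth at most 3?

Count level by level. With function symbols pair/2, the terms of depth ≤ k are the 3 constants together with each function applied to depth-≤(k−1) tuples, so N_k = 3 + N_{k-1}^2.
N_0 = 3
N_1 = 3 + 3^2 = 12
N_2 = 3 + 12^2 = 147
N_3 = 3 + 147^2 = 21612

21612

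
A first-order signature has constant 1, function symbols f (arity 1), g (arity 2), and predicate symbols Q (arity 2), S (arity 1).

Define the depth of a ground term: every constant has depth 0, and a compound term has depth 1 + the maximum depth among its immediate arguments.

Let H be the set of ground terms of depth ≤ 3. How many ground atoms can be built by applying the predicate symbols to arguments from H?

33672

First count ground terms of depth ≤ 3.
Count level by level. With function symbols f/1, g/2, the terms of depth ≤ k are the 1 constant together with each function applied to depth-≤(k−1) tuples, so N_k = 1 + N_{k-1} + N_{k-1}^2.
N_0 = 1
N_1 = 1 + 1 + 1^2 = 3
N_2 = 1 + 3 + 3^2 = 13
N_3 = 1 + 13 + 13^2 = 183
So |H| = 183.
For each predicate symbol, the number of ground atoms is |H| raised to its arity; summing:
  Q: 183^2 = 33489;  S: 183
Total ground atoms: 33489 + 183 = 33672.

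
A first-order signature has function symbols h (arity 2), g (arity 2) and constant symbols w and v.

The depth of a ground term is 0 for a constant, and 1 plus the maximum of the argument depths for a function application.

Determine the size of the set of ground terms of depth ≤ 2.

202

If N_k denotes the number of depth-≤k ground terms, the 2 constants give N_0 = 2, and each function symbol of arity r contributes N_{k-1}^r new terms at level k: N_k = 2 + N_{k-1}^2 + N_{k-1}^2.
N_0 = 2
N_1 = 2 + 2^2 + 2^2 = 10
N_2 = 2 + 10^2 + 10^2 = 202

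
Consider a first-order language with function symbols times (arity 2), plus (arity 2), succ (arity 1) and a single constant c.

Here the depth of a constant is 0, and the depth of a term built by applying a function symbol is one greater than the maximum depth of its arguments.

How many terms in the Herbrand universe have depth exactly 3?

Let N_k = |{terms of depth ≤ k}|. Then N_0 = 1 and N_k = 1 + N_{k-1}^2 + N_{k-1}^2 + N_{k-1} for k ≥ 1 (one summand per function symbol, arity giving the exponent).
N_0 = 1
N_1 = 1 + 1^2 + 1^2 + 1 = 4
N_2 = 1 + 4^2 + 4^2 + 4 = 37
N_3 = 1 + 37^2 + 37^2 + 37 = 2776
Terms of depth exactly 3: N_3 − N_2 = 2776 − 37 = 2739.

2739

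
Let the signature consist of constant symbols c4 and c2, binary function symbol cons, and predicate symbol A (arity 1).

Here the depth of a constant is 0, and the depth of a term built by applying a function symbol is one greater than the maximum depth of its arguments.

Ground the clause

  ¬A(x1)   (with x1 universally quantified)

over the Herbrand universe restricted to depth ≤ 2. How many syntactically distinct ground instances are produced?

Ground terms of depth ≤ 2:
  If N_k denotes the number of depth-≤k ground terms, the 2 constants give N_0 = 2, and each function symbol of arity r contributes N_{k-1}^r new terms at level k: N_k = 2 + N_{k-1}^2.
  N_0 = 2
  N_1 = 2 + 2^2 = 6
  N_2 = 2 + 6^2 = 38
So there are 38 ground terms available for substitution.
The body mentions the single quantified variable x1; since ground terms form a free algebra, no two substitutions collapse to the same formula.
Number of ground instances = 38.

38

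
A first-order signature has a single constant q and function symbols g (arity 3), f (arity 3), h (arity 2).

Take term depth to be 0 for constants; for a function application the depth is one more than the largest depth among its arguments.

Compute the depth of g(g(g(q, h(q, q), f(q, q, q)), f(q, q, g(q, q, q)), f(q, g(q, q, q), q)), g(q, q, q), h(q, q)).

depth(h(q, q)) = 1 + max(0, 0) = 1
depth(f(q, q, q)) = 1 + max(0, 0, 0) = 1
depth(g(q, h(q, q), f(q, q, q))) = 1 + max(0, 1, 1) = 2
depth(g(q, q, q)) = 1 + max(0, 0, 0) = 1
depth(f(q, q, g(q, q, q))) = 1 + max(0, 0, 1) = 2
depth(f(q, g(q, q, q), q)) = 1 + max(0, 1, 0) = 2
depth(g(g(q, h(q, q), f(q, q, q)), f(q, q, g(q, q, q)), f(q, g(q, q, q), q))) = 1 + max(2, 2, 2) = 3
depth(g(g(g(q, h(q, q), f(q, q, q)), f(q, q, g(q, q, q)), f(q, g(q, q, q), q)), g(q, q, q), h(q, q))) = 1 + max(3, 1, 1) = 4

4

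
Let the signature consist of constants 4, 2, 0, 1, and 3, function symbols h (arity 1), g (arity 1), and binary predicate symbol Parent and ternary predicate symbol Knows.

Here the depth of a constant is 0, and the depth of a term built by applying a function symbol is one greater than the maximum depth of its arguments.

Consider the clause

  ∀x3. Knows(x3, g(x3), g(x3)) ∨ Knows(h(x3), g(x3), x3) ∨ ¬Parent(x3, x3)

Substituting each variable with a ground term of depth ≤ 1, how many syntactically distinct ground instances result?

15

Ground terms of depth ≤ 1:
  Let N_k = |{terms of depth ≤ k}|. Then N_0 = 5 and N_k = 5 + N_{k-1} + N_{k-1} for k ≥ 1 (one summand per function symbol, arity giving the exponent).
  N_0 = 5
  N_1 = 5 + 5 + 5 = 15
So there are 15 ground terms available for substitution.
The clause has 1 distinct variable (x3), which appears in the body. In the free term algebra distinct substitutions yield syntactically distinct ground instances.
Number of ground instances = 15.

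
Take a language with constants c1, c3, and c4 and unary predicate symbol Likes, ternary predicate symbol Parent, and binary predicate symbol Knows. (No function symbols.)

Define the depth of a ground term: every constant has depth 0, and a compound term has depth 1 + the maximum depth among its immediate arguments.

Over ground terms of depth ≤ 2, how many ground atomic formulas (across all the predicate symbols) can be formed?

39

First count ground terms of depth ≤ 2.
With no function symbols every ground term is a constant, so there are exactly 3 ground terms at every depth bound.
N_0 = 3
N_1 = 3
N_2 = 3
So |H| = 3.
Each predicate of arity r yields |H|^r ground atoms (one per choice of an r-tuple from H):
  Likes: 3;  Parent: 3^3 = 27;  Knows: 3^2 = 9
Total ground atoms: 3 + 27 + 9 = 39.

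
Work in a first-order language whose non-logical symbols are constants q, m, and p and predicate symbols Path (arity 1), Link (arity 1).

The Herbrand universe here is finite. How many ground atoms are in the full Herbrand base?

With no function symbols, the Herbrand universe is just the 3 constants.
Ground atoms per predicate: Path: 3, Link: 3.
Herbrand base size = 3 + 3 = 6.

6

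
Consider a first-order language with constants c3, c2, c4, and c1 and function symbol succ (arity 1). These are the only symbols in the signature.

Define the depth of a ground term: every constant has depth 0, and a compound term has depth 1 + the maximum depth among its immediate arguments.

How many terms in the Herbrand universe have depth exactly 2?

4

Let N_k count ground terms of depth at most k. Each non-constant term of depth ≤ k is some function symbol applied to depth-≤(k−1) arguments, giving N_k = 4 + N_{k-1}.
N_0 = 4
N_1 = 4 + 4 = 8
N_2 = 4 + 8 = 12
Terms of depth exactly 2: N_2 − N_1 = 12 − 8 = 4.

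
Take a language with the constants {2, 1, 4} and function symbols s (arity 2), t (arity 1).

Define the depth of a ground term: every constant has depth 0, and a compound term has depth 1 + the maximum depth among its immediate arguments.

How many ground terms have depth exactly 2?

228

Let N_k = |{terms of depth ≤ k}|. Then N_0 = 3 and N_k = 3 + N_{k-1}^2 + N_{k-1} for k ≥ 1 (one summand per function symbol, arity giving the exponent).
N_0 = 3
N_1 = 3 + 3^2 + 3 = 15
N_2 = 3 + 15^2 + 15 = 243
Terms of depth exactly 2: N_2 − N_1 = 243 − 15 = 228.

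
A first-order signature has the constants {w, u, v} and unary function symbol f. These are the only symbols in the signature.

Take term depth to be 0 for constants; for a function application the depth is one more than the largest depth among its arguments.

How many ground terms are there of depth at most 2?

If N_k denotes the number of depth-≤k ground terms, the 3 constants give N_0 = 3, and each function symbol of arity r contributes N_{k-1}^r new terms at level k: N_k = 3 + N_{k-1}.
N_0 = 3
N_1 = 3 + 3 = 6
N_2 = 3 + 6 = 9

9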